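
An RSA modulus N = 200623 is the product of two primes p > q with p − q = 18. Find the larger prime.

457

Since p = q + 18, we have 200623 = q(q + 18), so q² + 18q − 200623 = 0.
Discriminant: 18² + 4·200623 = 324 + 802492 = 802816; √802816 = 896.
q = (−18 + 896)/2 = 439, and p = q + 18 = 457.
Check: 439 · 457 = 200623.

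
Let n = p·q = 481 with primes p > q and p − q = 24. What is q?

13

Since p = q + 24, we have 481 = q(q + 24), so q² + 24q − 481 = 0.
Discriminant: 24² + 4·481 = 576 + 1924 = 2500; √2500 = 50.
q = (−24 + 50)/2 = 13, and p = q + 24 = 37.
Check: 13 · 37 = 481.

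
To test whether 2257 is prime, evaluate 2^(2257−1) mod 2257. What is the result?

2^1 ≡ 2 (mod 2257)
2^2 ≡ 2^2 = 4 ≡ 4 (mod 2257)
2^4 ≡ 4^2 = 16 ≡ 16 (mod 2257)
2^8 ≡ 16^2 = 256 ≡ 256 (mod 2257)
2^16 ≡ 256^2 = 65536 ≡ 83 (mod 2257)
2^32 ≡ 83^2 = 6889 ≡ 118 (mod 2257)
2^64 ≡ 118^2 = 13924 ≡ 382 (mod 2257)
2^128 ≡ 382^2 = 145924 ≡ 1476 (mod 2257)
2^256 ≡ 1476^2 = 2178576 ≡ 571 (mod 2257)
2^512 ≡ 571^2 = 326041 ≡ 1033 (mod 2257)
2^1024 ≡ 1033^2 = 1067089 ≡ 1785 (mod 2257)
2^2048 ≡ 1785^2 = 3186225 ≡ 1598 (mod 2257)
2256 = 2048 + 128 + 64 + 16 in binary powers of 2.
So 2^2256 ≡ 1598 · 1476 · 382 · 83 ≡ 2193 (mod 2257).
Since 2193 ≠ 1, base 2 is a Fermat witness: 2257 is composite.

2193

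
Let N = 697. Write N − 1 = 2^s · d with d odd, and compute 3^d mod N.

697 − 1 = 696 = 2^3 · 87, so d = 87.
3^1 ≡ 3 (mod 697)
3^2 ≡ 3^2 = 9 ≡ 9 (mod 697)
3^4 ≡ 9^2 = 81 ≡ 81 (mod 697)
3^8 ≡ 81^2 = 6561 ≡ 288 (mod 697)
3^16 ≡ 288^2 = 82944 ≡ 1 (mod 697)
3^32 ≡ 1^2 = 1 ≡ 1 (mod 697)
3^64 ≡ 1^2 = 1 ≡ 1 (mod 697)
87 = 64 + 16 + 4 + 2 + 1 in binary powers of 2.
So 3^87 ≡ 1 · 1 · 81 · 9 · 3 ≡ 96 (mod 697).
Squaring chain: 96 → 155 → 327; never reaches −1, so base 3 is a Miller–Rabin witness that 697 is composite.

96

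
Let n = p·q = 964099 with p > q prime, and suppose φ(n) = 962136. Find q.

φ(n) = (p−1)(q−1) = n − (p+q) + 1, so p + q = 964099 − 962136 + 1 = 1964.
p and q are the roots of t² − 1964t + 964099 = 0.
Discriminant: 1964² − 4·964099 = 3857296 − 3856396 = 900; √900 = 30.
q = (1964 − 30)/2 = 967, p = (1964 + 30)/2 = 997.
Check: 967 · 997 = 964099.

967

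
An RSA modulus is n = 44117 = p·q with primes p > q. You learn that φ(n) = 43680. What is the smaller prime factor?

157

φ(n) = (p−1)(q−1) = n − (p+q) + 1, so p + q = 44117 − 43680 + 1 = 438.
p and q are the roots of t² − 438t + 44117 = 0.
Discriminant: 438² − 4·44117 = 191844 − 176468 = 15376; √15376 = 124.
q = (438 − 124)/2 = 157, p = (438 + 124)/2 = 281.
Check: 157 · 281 = 44117.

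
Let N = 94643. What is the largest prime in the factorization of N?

71

94643 = 31 · 3053
3053 = 43 · 71
71 is prime.
So 94643 = 31 · 43 · 71; the largest prime factor is 71.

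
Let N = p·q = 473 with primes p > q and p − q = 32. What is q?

11

Since p = q + 32, we have 473 = q(q + 32), so q² + 32q − 473 = 0.
Discriminant: 32² + 4·473 = 1024 + 1892 = 2916; √2916 = 54.
q = (−32 + 54)/2 = 11, and p = q + 32 = 43.
Check: 11 · 43 = 473.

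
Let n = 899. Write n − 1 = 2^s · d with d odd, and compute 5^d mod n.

614

899 − 1 = 898 = 2^1 · 449, so d = 449.
5^1 ≡ 5 (mod 899)
5^2 ≡ 5^2 = 25 ≡ 25 (mod 899)
5^4 ≡ 25^2 = 625 ≡ 625 (mod 899)
5^8 ≡ 625^2 = 390625 ≡ 459 (mod 899)
5^16 ≡ 459^2 = 210681 ≡ 315 (mod 899)
5^32 ≡ 315^2 = 99225 ≡ 335 (mod 899)
5^64 ≡ 335^2 = 112225 ≡ 749 (mod 899)
5^128 ≡ 749^2 = 561001 ≡ 25 (mod 899)
5^256 ≡ 25^2 = 625 ≡ 625 (mod 899)
449 = 256 + 128 + 64 + 1 in binary powers of 2.
So 5^449 ≡ 625 · 25 · 749 · 5 ≡ 614 (mod 899).
Squaring chain: 614; never reaches −1, so base 5 is a Miller–Rabin witness that 899 is composite.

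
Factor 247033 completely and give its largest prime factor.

79

247033 = 53 · 4661
4661 = 59 · 79
79 is prime.
So 247033 = 53 · 59 · 79; the largest prime factor is 79.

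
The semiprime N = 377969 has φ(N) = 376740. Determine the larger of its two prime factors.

φ(n) = (p−1)(q−1) = n − (p+q) + 1, so p + q = 377969 − 376740 + 1 = 1230.
p and q are the roots of t² − 1230t + 377969 = 0.
Discriminant: 1230² − 4·377969 = 1512900 − 1511876 = 1024; √1024 = 32.
q = (1230 − 32)/2 = 599, p = (1230 + 32)/2 = 631.
Check: 599 · 631 = 377969.

631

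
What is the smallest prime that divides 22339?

22339 is odd.
Digit sum 19, not divisible by 3.
Ends in 9: not divisible by 5.
7: 22339 = 7·3191 + 2
11: 22339 = 11·2030 + 9
13: 22339 = 13·1718 + 5
17: 22339 = 17·1314 + 1
19: 22339 = 19·1175 + 14
23: 22339 = 23·971 + 6
29: 22339 = 29·770 + 9
31: 22339 = 31·720 + 19
37: 22339 = 37·603 + 28
41: 22339 = 41·544 + 35
43: 22339 = 43·519 + 22
47: 22339 = 47·475 + 14
53: 22339 = 53·421 + 26
59: 22339 = 59·378 + 37
61: 22339 = 61·366 + 13
67: 22339 = 67·333 + 28
71: 22339 = 71·314 + 45
73: 22339 = 73·306 + 1
79: 22339 = 79·282 + 61
83: 22339 = 83·269 + 12
89: 22339 = 89·251

89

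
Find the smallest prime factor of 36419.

79

36419 is odd.
Digit sum 23, not divisible by 3.
Ends in 9: not divisible by 5.
7: 36419 = 7·5202 + 5
11: 36419 = 11·3310 + 9
13: 36419 = 13·2801 + 6
17: 36419 = 17·2142 + 5
19: 36419 = 19·1916 + 15
23: 36419 = 23·1583 + 10
29: 36419 = 29·1255 + 24
31: 36419 = 31·1174 + 25
37: 36419 = 37·984 + 11
41: 36419 = 41·888 + 11
43: 36419 = 43·846 + 41
47: 36419 = 47·774 + 41
53: 36419 = 53·687 + 8
59: 36419 = 59·617 + 16
61: 36419 = 61·597 + 2
67: 36419 = 67·543 + 38
71: 36419 = 71·512 + 67
73: 36419 = 73·498 + 65
79: 36419 = 79·461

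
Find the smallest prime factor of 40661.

73

40661 is odd.
Digit sum 17, not divisible by 3.
Ends in 1: not divisible by 5.
7: 40661 = 7·5808 + 5
11: 40661 = 11·3696 + 5
13: 40661 = 13·3127 + 10
17: 40661 = 17·2391 + 14
19: 40661 = 19·2140 + 1
23: 40661 = 23·1767 + 20
29: 40661 = 29·1402 + 3
31: 40661 = 31·1311 + 20
37: 40661 = 37·1098 + 35
41: 40661 = 41·991 + 30
43: 40661 = 43·945 + 26
47: 40661 = 47·865 + 6
53: 40661 = 53·767 + 10
59: 40661 = 59·689 + 10
61: 40661 = 61·666 + 35
67: 40661 = 67·606 + 59
71: 40661 = 71·572 + 49
73: 40661 = 73·557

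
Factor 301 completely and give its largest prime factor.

43

301 = 7 · 43
43 is prime.
So 301 = 7 · 43; the largest prime factor is 43.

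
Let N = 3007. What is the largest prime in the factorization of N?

3007 = 31 · 97
97 is prime.
So 3007 = 31 · 97; the largest prime factor is 97.

97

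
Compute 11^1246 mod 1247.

11^1 ≡ 11 (mod 1247)
11^2 ≡ 11^2 = 121 ≡ 121 (mod 1247)
11^4 ≡ 121^2 = 14641 ≡ 924 (mod 1247)
11^8 ≡ 924^2 = 853776 ≡ 828 (mod 1247)
11^16 ≡ 828^2 = 685584 ≡ 981 (mod 1247)
11^32 ≡ 981^2 = 962361 ≡ 924 (mod 1247)
11^64 ≡ 924^2 = 853776 ≡ 828 (mod 1247)
11^128 ≡ 828^2 = 685584 ≡ 981 (mod 1247)
11^256 ≡ 981^2 = 962361 ≡ 924 (mod 1247)
11^512 ≡ 924^2 = 853776 ≡ 828 (mod 1247)
11^1024 ≡ 828^2 = 685584 ≡ 981 (mod 1247)
1246 = 1024 + 128 + 64 + 16 + 8 + 4 + 2 in binary powers of 2.
So 11^1246 ≡ 981 · 981 · 828 · 981 · 828 · 924 · 121 ≡ 173 (mod 1247).
Since 173 ≠ 1, base 11 is a Fermat witness: 1247 is composite.

173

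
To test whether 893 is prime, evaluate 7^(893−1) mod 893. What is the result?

7^1 ≡ 7 (mod 893)
7^2 ≡ 7^2 = 49 ≡ 49 (mod 893)
7^4 ≡ 49^2 = 2401 ≡ 615 (mod 893)
7^8 ≡ 615^2 = 378225 ≡ 486 (mod 893)
7^16 ≡ 486^2 = 236196 ≡ 444 (mod 893)
7^32 ≡ 444^2 = 197136 ≡ 676 (mod 893)
7^64 ≡ 676^2 = 456976 ≡ 653 (mod 893)
7^128 ≡ 653^2 = 426409 ≡ 448 (mod 893)
7^256 ≡ 448^2 = 200704 ≡ 672 (mod 893)
7^512 ≡ 672^2 = 451584 ≡ 619 (mod 893)
892 = 512 + 256 + 64 + 32 + 16 + 8 + 4 in binary powers of 2.
So 7^892 ≡ 619 · 672 · 653 · 676 · 444 · 486 · 615 ≡ 653 (mod 893).
Since 653 ≠ 1, base 7 is a Fermat witness: 893 is composite.

653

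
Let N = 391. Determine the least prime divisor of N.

17

391 is odd.
Digit sum 13, not divisible by 3.
Ends in 1: not divisible by 5.
7: 391 = 7·55 + 6
11: 391 = 11·35 + 6
13: 391 = 13·30 + 1
17: 391 = 17·23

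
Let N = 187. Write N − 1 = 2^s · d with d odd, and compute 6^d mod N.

95

187 − 1 = 186 = 2^1 · 93, so d = 93.
6^1 ≡ 6 (mod 187)
6^2 ≡ 6^2 = 36 ≡ 36 (mod 187)
6^4 ≡ 36^2 = 1296 ≡ 174 (mod 187)
6^8 ≡ 174^2 = 30276 ≡ 169 (mod 187)
6^16 ≡ 169^2 = 28561 ≡ 137 (mod 187)
6^32 ≡ 137^2 = 18769 ≡ 69 (mod 187)
6^64 ≡ 69^2 = 4761 ≡ 86 (mod 187)
93 = 64 + 16 + 8 + 4 + 1 in binary powers of 2.
So 6^93 ≡ 86 · 137 · 169 · 174 · 6 ≡ 95 (mod 187).
Squaring chain: 95; never reaches −1, so base 6 is a Miller–Rabin witness that 187 is composite.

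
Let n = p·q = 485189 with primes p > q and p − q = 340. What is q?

Since p = q + 340, we have 485189 = q(q + 340), so q² + 340q − 485189 = 0.
Discriminant: 340² + 4·485189 = 115600 + 1940756 = 2056356; √2056356 = 1434.
q = (−340 + 1434)/2 = 547, and p = q + 340 = 887.
Check: 547 · 887 = 485189.

547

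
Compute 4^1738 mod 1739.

4^1 ≡ 4 (mod 1739)
4^2 ≡ 4^2 = 16 ≡ 16 (mod 1739)
4^4 ≡ 16^2 = 256 ≡ 256 (mod 1739)
4^8 ≡ 256^2 = 65536 ≡ 1193 (mod 1739)
4^16 ≡ 1193^2 = 1423249 ≡ 747 (mod 1739)
4^32 ≡ 747^2 = 558009 ≡ 1529 (mod 1739)
4^64 ≡ 1529^2 = 2337841 ≡ 625 (mod 1739)
4^128 ≡ 625^2 = 390625 ≡ 1089 (mod 1739)
4^256 ≡ 1089^2 = 1185921 ≡ 1662 (mod 1739)
4^512 ≡ 1662^2 = 2762244 ≡ 712 (mod 1739)
4^1024 ≡ 712^2 = 506944 ≡ 895 (mod 1739)
1738 = 1024 + 512 + 128 + 64 + 8 + 2 in binary powers of 2.
So 4^1738 ≡ 895 · 712 · 1089 · 625 · 1193 · 16 ≡ 995 (mod 1739).
Since 995 ≠ 1, base 4 is a Fermat witness: 1739 is composite.

995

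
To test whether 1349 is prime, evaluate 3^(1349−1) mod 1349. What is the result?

3^1 ≡ 3 (mod 1349)
3^2 ≡ 3^2 = 9 ≡ 9 (mod 1349)
3^4 ≡ 9^2 = 81 ≡ 81 (mod 1349)
3^8 ≡ 81^2 = 6561 ≡ 1165 (mod 1349)
3^16 ≡ 1165^2 = 1357225 ≡ 131 (mod 1349)
3^32 ≡ 131^2 = 17161 ≡ 973 (mod 1349)
3^64 ≡ 973^2 = 946729 ≡ 1080 (mod 1349)
3^128 ≡ 1080^2 = 1166400 ≡ 864 (mod 1349)
3^256 ≡ 864^2 = 746496 ≡ 499 (mod 1349)
3^512 ≡ 499^2 = 249001 ≡ 785 (mod 1349)
3^1024 ≡ 785^2 = 616225 ≡ 1081 (mod 1349)
1348 = 1024 + 256 + 64 + 4 in binary powers of 2.
So 3^1348 ≡ 1081 · 499 · 1080 · 81 ≡ 682 (mod 1349).
Since 682 ≠ 1, base 3 is a Fermat witness: 1349 is composite.

682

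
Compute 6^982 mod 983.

1

6^1 ≡ 6 (mod 983)
6^2 ≡ 6^2 = 36 ≡ 36 (mod 983)
6^4 ≡ 36^2 = 1296 ≡ 313 (mod 983)
6^8 ≡ 313^2 = 97969 ≡ 652 (mod 983)
6^16 ≡ 652^2 = 425104 ≡ 448 (mod 983)
6^32 ≡ 448^2 = 200704 ≡ 172 (mod 983)
6^64 ≡ 172^2 = 29584 ≡ 94 (mod 983)
6^128 ≡ 94^2 = 8836 ≡ 972 (mod 983)
6^256 ≡ 972^2 = 944784 ≡ 121 (mod 983)
6^512 ≡ 121^2 = 14641 ≡ 879 (mod 983)
982 = 512 + 256 + 128 + 64 + 16 + 4 + 2 in binary powers of 2.
So 6^982 ≡ 879 · 121 · 972 · 94 · 448 · 313 · 36 ≡ 1 (mod 983).
Since the result is 1, base 6 gives no evidence that 983 is composite.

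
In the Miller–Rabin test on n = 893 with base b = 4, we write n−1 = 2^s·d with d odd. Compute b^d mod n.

747

893 − 1 = 892 = 2^2 · 223, so d = 223.
4^1 ≡ 4 (mod 893)
4^2 ≡ 4^2 = 16 ≡ 16 (mod 893)
4^4 ≡ 16^2 = 256 ≡ 256 (mod 893)
4^8 ≡ 256^2 = 65536 ≡ 347 (mod 893)
4^16 ≡ 347^2 = 120409 ≡ 747 (mod 893)
4^32 ≡ 747^2 = 558009 ≡ 777 (mod 893)
4^64 ≡ 777^2 = 603729 ≡ 61 (mod 893)
4^128 ≡ 61^2 = 3721 ≡ 149 (mod 893)
223 = 128 + 64 + 16 + 8 + 4 + 2 + 1 in binary powers of 2.
So 4^223 ≡ 149 · 61 · 747 · 347 · 256 · 16 · 4 ≡ 747 (mod 893).
Squaring chain: 747 → 777; never reaches −1, so base 4 is a Miller–Rabin witness that 893 is composite.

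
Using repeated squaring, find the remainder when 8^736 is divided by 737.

25

8^1 ≡ 8 (mod 737)
8^2 ≡ 8^2 = 64 ≡ 64 (mod 737)
8^4 ≡ 64^2 = 4096 ≡ 411 (mod 737)
8^8 ≡ 411^2 = 168921 ≡ 148 (mod 737)
8^16 ≡ 148^2 = 21904 ≡ 531 (mod 737)
8^32 ≡ 531^2 = 281961 ≡ 427 (mod 737)
8^64 ≡ 427^2 = 182329 ≡ 290 (mod 737)
8^128 ≡ 290^2 = 84100 ≡ 82 (mod 737)
8^256 ≡ 82^2 = 6724 ≡ 91 (mod 737)
8^512 ≡ 91^2 = 8281 ≡ 174 (mod 737)
736 = 512 + 128 + 64 + 32 in binary powers of 2.
So 8^736 ≡ 174 · 82 · 290 · 427 ≡ 25 (mod 737).
Since 25 ≠ 1, base 8 is a Fermat witness: 737 is composite.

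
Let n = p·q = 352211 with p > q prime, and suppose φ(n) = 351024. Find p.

φ(n) = (p−1)(q−1) = n − (p+q) + 1, so p + q = 352211 − 351024 + 1 = 1188.
p and q are the roots of t² − 1188t + 352211 = 0.
Discriminant: 1188² − 4·352211 = 1411344 − 1408844 = 2500; √2500 = 50.
q = (1188 − 50)/2 = 569, p = (1188 + 50)/2 = 619.
Check: 569 · 619 = 352211.

619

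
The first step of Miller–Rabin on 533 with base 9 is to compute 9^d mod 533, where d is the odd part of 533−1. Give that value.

9

533 − 1 = 532 = 2^2 · 133, so d = 133.
9^1 ≡ 9 (mod 533)
9^2 ≡ 9^2 = 81 ≡ 81 (mod 533)
9^4 ≡ 81^2 = 6561 ≡ 165 (mod 533)
9^8 ≡ 165^2 = 27225 ≡ 42 (mod 533)
9^16 ≡ 42^2 = 1764 ≡ 165 (mod 533)
9^32 ≡ 165^2 = 27225 ≡ 42 (mod 533)
9^64 ≡ 42^2 = 1764 ≡ 165 (mod 533)
9^128 ≡ 165^2 = 27225 ≡ 42 (mod 533)
133 = 128 + 4 + 1 in binary powers of 2.
So 9^133 ≡ 42 · 165 · 9 ≡ 9 (mod 533).
Squaring chain: 9 → 81; never reaches −1, so base 9 is a Miller–Rabin witness that 533 is composite.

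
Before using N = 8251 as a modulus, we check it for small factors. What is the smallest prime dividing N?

37

8251 is odd.
Digit sum 16, not divisible by 3.
Ends in 1: not divisible by 5.
7: 8251 = 7·1178 + 5
11: 8251 = 11·750 + 1
13: 8251 = 13·634 + 9
17: 8251 = 17·485 + 6
19: 8251 = 19·434 + 5
23: 8251 = 23·358 + 17
29: 8251 = 29·284 + 15
31: 8251 = 31·266 + 5
37: 8251 = 37·223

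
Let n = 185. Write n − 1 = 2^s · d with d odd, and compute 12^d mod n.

118

185 − 1 = 184 = 2^3 · 23, so d = 23.
12^1 ≡ 12 (mod 185)
12^2 ≡ 12^2 = 144 ≡ 144 (mod 185)
12^4 ≡ 144^2 = 20736 ≡ 16 (mod 185)
12^8 ≡ 16^2 = 256 ≡ 71 (mod 185)
12^16 ≡ 71^2 = 5041 ≡ 46 (mod 185)
23 = 16 + 4 + 2 + 1 in binary powers of 2.
So 12^23 ≡ 46 · 16 · 144 · 12 ≡ 118 (mod 185).
Squaring chain: 118 → 49 → 181; never reaches −1, so base 12 is a Miller–Rabin witness that 185 is composite.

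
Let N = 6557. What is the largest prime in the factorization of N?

83

6557 = 79 · 83
83 is prime.
So 6557 = 79 · 83; the largest prime factor is 83.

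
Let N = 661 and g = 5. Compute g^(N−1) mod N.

1

5^1 ≡ 5 (mod 661)
5^2 ≡ 5^2 = 25 ≡ 25 (mod 661)
5^4 ≡ 25^2 = 625 ≡ 625 (mod 661)
5^8 ≡ 625^2 = 390625 ≡ 635 (mod 661)
5^16 ≡ 635^2 = 403225 ≡ 15 (mod 661)
5^32 ≡ 15^2 = 225 ≡ 225 (mod 661)
5^64 ≡ 225^2 = 50625 ≡ 389 (mod 661)
5^128 ≡ 389^2 = 151321 ≡ 613 (mod 661)
5^256 ≡ 613^2 = 375769 ≡ 321 (mod 661)
5^512 ≡ 321^2 = 103041 ≡ 586 (mod 661)
660 = 512 + 128 + 16 + 4 in binary powers of 2.
So 5^660 ≡ 586 · 613 · 15 · 625 ≡ 1 (mod 661).
Since the result is 1, base 5 gives no evidence that 661 is composite.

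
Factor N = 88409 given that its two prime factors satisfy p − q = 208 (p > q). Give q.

211

Since p = q + 208, we have 88409 = q(q + 208), so q² + 208q − 88409 = 0.
Discriminant: 208² + 4·88409 = 43264 + 353636 = 396900; √396900 = 630.
q = (−208 + 630)/2 = 211, and p = q + 208 = 419.
Check: 211 · 419 = 88409.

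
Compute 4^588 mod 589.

4^1 ≡ 4 (mod 589)
4^2 ≡ 4^2 = 16 ≡ 16 (mod 589)
4^4 ≡ 16^2 = 256 ≡ 256 (mod 589)
4^8 ≡ 256^2 = 65536 ≡ 157 (mod 589)
4^16 ≡ 157^2 = 24649 ≡ 500 (mod 589)
4^32 ≡ 500^2 = 250000 ≡ 264 (mod 589)
4^64 ≡ 264^2 = 69696 ≡ 194 (mod 589)
4^128 ≡ 194^2 = 37636 ≡ 529 (mod 589)
4^256 ≡ 529^2 = 279841 ≡ 66 (mod 589)
4^512 ≡ 66^2 = 4356 ≡ 233 (mod 589)
588 = 512 + 64 + 8 + 4 in binary powers of 2.
So 4^588 ≡ 233 · 194 · 157 · 256 ≡ 64 (mod 589).
Since 64 ≠ 1, base 4 is a Fermat witness: 589 is composite.

64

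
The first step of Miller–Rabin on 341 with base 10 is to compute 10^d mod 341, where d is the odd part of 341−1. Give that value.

98

341 − 1 = 340 = 2^2 · 85, so d = 85.
10^1 ≡ 10 (mod 341)
10^2 ≡ 10^2 = 100 ≡ 100 (mod 341)
10^4 ≡ 100^2 = 10000 ≡ 111 (mod 341)
10^8 ≡ 111^2 = 12321 ≡ 45 (mod 341)
10^16 ≡ 45^2 = 2025 ≡ 320 (mod 341)
10^32 ≡ 320^2 = 102400 ≡ 100 (mod 341)
10^64 ≡ 100^2 = 10000 ≡ 111 (mod 341)
85 = 64 + 16 + 4 + 1 in binary powers of 2.
So 10^85 ≡ 111 · 320 · 111 · 10 ≡ 98 (mod 341).
Squaring chain: 98 → 56; never reaches −1, so base 10 is a Miller–Rabin witness that 341 is composite.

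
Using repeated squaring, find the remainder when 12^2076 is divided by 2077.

12^1 ≡ 12 (mod 2077)
12^2 ≡ 12^2 = 144 ≡ 144 (mod 2077)
12^4 ≡ 144^2 = 20736 ≡ 2043 (mod 2077)
12^8 ≡ 2043^2 = 4173849 ≡ 1156 (mod 2077)
12^16 ≡ 1156^2 = 1336336 ≡ 825 (mod 2077)
12^32 ≡ 825^2 = 680625 ≡ 1446 (mod 2077)
12^64 ≡ 1446^2 = 2090916 ≡ 1454 (mod 2077)
12^128 ≡ 1454^2 = 2114116 ≡ 1807 (mod 2077)
12^256 ≡ 1807^2 = 3265249 ≡ 205 (mod 2077)
12^512 ≡ 205^2 = 42025 ≡ 485 (mod 2077)
12^1024 ≡ 485^2 = 235225 ≡ 524 (mod 2077)
12^2048 ≡ 524^2 = 274576 ≡ 412 (mod 2077)
2076 = 2048 + 16 + 8 + 4 in binary powers of 2.
So 12^2076 ≡ 412 · 825 · 1156 · 2043 ≡ 560 (mod 2077).
Since 560 ≠ 1, base 12 is a Fermat witness: 2077 is composite.

560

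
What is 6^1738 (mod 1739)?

6^1 ≡ 6 (mod 1739)
6^2 ≡ 6^2 = 36 ≡ 36 (mod 1739)
6^4 ≡ 36^2 = 1296 ≡ 1296 (mod 1739)
6^8 ≡ 1296^2 = 1679616 ≡ 1481 (mod 1739)
6^16 ≡ 1481^2 = 2193361 ≡ 482 (mod 1739)
6^32 ≡ 482^2 = 232324 ≡ 1037 (mod 1739)
6^64 ≡ 1037^2 = 1075369 ≡ 667 (mod 1739)
6^128 ≡ 667^2 = 444889 ≡ 1444 (mod 1739)
6^256 ≡ 1444^2 = 2085136 ≡ 75 (mod 1739)
6^512 ≡ 75^2 = 5625 ≡ 408 (mod 1739)
6^1024 ≡ 408^2 = 166464 ≡ 1259 (mod 1739)
1738 = 1024 + 512 + 128 + 64 + 8 + 2 in binary powers of 2.
So 6^1738 ≡ 1259 · 408 · 1444 · 667 · 1481 · 36 ≡ 739 (mod 1739).
Since 739 ≠ 1, base 6 is a Fermat witness: 1739 is composite.

739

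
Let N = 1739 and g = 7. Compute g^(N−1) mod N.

636

7^1 ≡ 7 (mod 1739)
7^2 ≡ 7^2 = 49 ≡ 49 (mod 1739)
7^4 ≡ 49^2 = 2401 ≡ 662 (mod 1739)
7^8 ≡ 662^2 = 438244 ≡ 16 (mod 1739)
7^16 ≡ 16^2 = 256 ≡ 256 (mod 1739)
7^32 ≡ 256^2 = 65536 ≡ 1193 (mod 1739)
7^64 ≡ 1193^2 = 1423249 ≡ 747 (mod 1739)
7^128 ≡ 747^2 = 558009 ≡ 1529 (mod 1739)
7^256 ≡ 1529^2 = 2337841 ≡ 625 (mod 1739)
7^512 ≡ 625^2 = 390625 ≡ 1089 (mod 1739)
7^1024 ≡ 1089^2 = 1185921 ≡ 1662 (mod 1739)
1738 = 1024 + 512 + 128 + 64 + 8 + 2 in binary powers of 2.
So 7^1738 ≡ 1662 · 1089 · 1529 · 747 · 16 · 49 ≡ 636 (mod 1739).
Since 636 ≠ 1, base 7 is a Fermat witness: 1739 is composite.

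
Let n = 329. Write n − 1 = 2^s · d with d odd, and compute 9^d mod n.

329 − 1 = 328 = 2^3 · 41, so d = 41.
9^1 ≡ 9 (mod 329)
9^2 ≡ 9^2 = 81 ≡ 81 (mod 329)
9^4 ≡ 81^2 = 6561 ≡ 310 (mod 329)
9^8 ≡ 310^2 = 96100 ≡ 32 (mod 329)
9^16 ≡ 32^2 = 1024 ≡ 37 (mod 329)
9^32 ≡ 37^2 = 1369 ≡ 53 (mod 329)
41 = 32 + 8 + 1 in binary powers of 2.
So 9^41 ≡ 53 · 32 · 9 ≡ 130 (mod 329).
Squaring chain: 130 → 121 → 165; never reaches −1, so base 9 is a Miller–Rabin witness that 329 is composite.

130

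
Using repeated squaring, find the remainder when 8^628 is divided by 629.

322

8^1 ≡ 8 (mod 629)
8^2 ≡ 8^2 = 64 ≡ 64 (mod 629)
8^4 ≡ 64^2 = 4096 ≡ 322 (mod 629)
8^8 ≡ 322^2 = 103684 ≡ 528 (mod 629)
8^16 ≡ 528^2 = 278784 ≡ 137 (mod 629)
8^32 ≡ 137^2 = 18769 ≡ 528 (mod 629)
8^64 ≡ 528^2 = 278784 ≡ 137 (mod 629)
8^128 ≡ 137^2 = 18769 ≡ 528 (mod 629)
8^256 ≡ 528^2 = 278784 ≡ 137 (mod 629)
8^512 ≡ 137^2 = 18769 ≡ 528 (mod 629)
628 = 512 + 64 + 32 + 16 + 4 in binary powers of 2.
So 8^628 ≡ 528 · 137 · 528 · 137 · 322 ≡ 322 (mod 629).
Since 322 ≠ 1, base 8 is a Fermat witness: 629 is composite.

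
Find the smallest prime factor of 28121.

28121 is odd.
Digit sum 14, not divisible by 3.
Ends in 1: not divisible by 5.
7: 28121 = 7·4017 + 2
11: 28121 = 11·2556 + 5
13: 28121 = 13·2163 + 2
17: 28121 = 17·1654 + 3
19: 28121 = 19·1480 + 1
23: 28121 = 23·1222 + 15
29: 28121 = 29·969 + 20
31: 28121 = 31·907 + 4
37: 28121 = 37·760 + 1
41: 28121 = 41·685 + 36
43: 28121 = 43·653 + 42
47: 28121 = 47·598 + 15
53: 28121 = 53·530 + 31
59: 28121 = 59·476 + 37
61: 28121 = 61·461

61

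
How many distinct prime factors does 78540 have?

6

78540 = 2^2 · 19635
19635 = 3 · 6545
6545 = 5 · 1309
1309 = 7 · 187
187 = 11 · 17
78540 = 2^2 · 3 · 5 · 7 · 11 · 17, which has 6 distinct prime factors.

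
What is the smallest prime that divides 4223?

41

4223 is odd.
Digit sum 11, not divisible by 3.
Ends in 3: not divisible by 5.
7: 4223 = 7·603 + 2
11: 4223 = 11·383 + 10
13: 4223 = 13·324 + 11
17: 4223 = 17·248 + 7
19: 4223 = 19·222 + 5
23: 4223 = 23·183 + 14
29: 4223 = 29·145 + 18
31: 4223 = 31·136 + 7
37: 4223 = 37·114 + 5
41: 4223 = 41·103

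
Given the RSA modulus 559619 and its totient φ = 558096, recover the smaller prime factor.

φ(n) = (p−1)(q−1) = n − (p+q) + 1, so p + q = 559619 − 558096 + 1 = 1524.
p and q are the roots of t² − 1524t + 559619 = 0.
Discriminant: 1524² − 4·559619 = 2322576 − 2238476 = 84100; √84100 = 290.
q = (1524 − 290)/2 = 617, p = (1524 + 290)/2 = 907.
Check: 617 · 907 = 559619.

617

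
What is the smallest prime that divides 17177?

89

17177 is odd.
Digit sum 23, not divisible by 3.
Ends in 7: not divisible by 5.
7: 17177 = 7·2453 + 6
11: 17177 = 11·1561 + 6
13: 17177 = 13·1321 + 4
17: 17177 = 17·1010 + 7
19: 17177 = 19·904 + 1
23: 17177 = 23·746 + 19
29: 17177 = 29·592 + 9
31: 17177 = 31·554 + 3
37: 17177 = 37·464 + 9
41: 17177 = 41·418 + 39
43: 17177 = 43·399 + 20
47: 17177 = 47·365 + 22
53: 17177 = 53·324 + 5
59: 17177 = 59·291 + 8
61: 17177 = 61·281 + 36
67: 17177 = 67·256 + 25
71: 17177 = 71·241 + 66
73: 17177 = 73·235 + 22
79: 17177 = 79·217 + 34
83: 17177 = 83·206 + 79
89: 17177 = 89·193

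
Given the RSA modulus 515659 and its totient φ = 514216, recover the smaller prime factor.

φ(n) = (p−1)(q−1) = n − (p+q) + 1, so p + q = 515659 − 514216 + 1 = 1444.
p and q are the roots of t² − 1444t + 515659 = 0.
Discriminant: 1444² − 4·515659 = 2085136 − 2062636 = 22500; √22500 = 150.
q = (1444 − 150)/2 = 647, p = (1444 + 150)/2 = 797.
Check: 647 · 797 = 515659.

647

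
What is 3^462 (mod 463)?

1

3^1 ≡ 3 (mod 463)
3^2 ≡ 3^2 = 9 ≡ 9 (mod 463)
3^4 ≡ 9^2 = 81 ≡ 81 (mod 463)
3^8 ≡ 81^2 = 6561 ≡ 79 (mod 463)
3^16 ≡ 79^2 = 6241 ≡ 222 (mod 463)
3^32 ≡ 222^2 = 49284 ≡ 206 (mod 463)
3^64 ≡ 206^2 = 42436 ≡ 303 (mod 463)
3^128 ≡ 303^2 = 91809 ≡ 135 (mod 463)
3^256 ≡ 135^2 = 18225 ≡ 168 (mod 463)
462 = 256 + 128 + 64 + 8 + 4 + 2 in binary powers of 2.
So 3^462 ≡ 168 · 135 · 303 · 79 · 81 · 9 ≡ 1 (mod 463).
Since the result is 1, base 3 gives no evidence that 463 is composite.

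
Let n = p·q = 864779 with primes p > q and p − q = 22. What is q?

Since p = q + 22, we have 864779 = q(q + 22), so q² + 22q − 864779 = 0.
Discriminant: 22² + 4·864779 = 484 + 3459116 = 3459600; √3459600 = 1860.
q = (−22 + 1860)/2 = 919, and p = q + 22 = 941.
Check: 919 · 941 = 864779.

919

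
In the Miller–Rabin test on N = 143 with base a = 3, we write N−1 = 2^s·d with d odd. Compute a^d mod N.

143 − 1 = 142 = 2^1 · 71, so d = 71.
3^1 ≡ 3 (mod 143)
3^2 ≡ 3^2 = 9 ≡ 9 (mod 143)
3^4 ≡ 9^2 = 81 ≡ 81 (mod 143)
3^8 ≡ 81^2 = 6561 ≡ 126 (mod 143)
3^16 ≡ 126^2 = 15876 ≡ 3 (mod 143)
3^32 ≡ 3^2 = 9 ≡ 9 (mod 143)
3^64 ≡ 9^2 = 81 ≡ 81 (mod 143)
71 = 64 + 4 + 2 + 1 in binary powers of 2.
So 3^71 ≡ 81 · 81 · 9 · 3 ≡ 113 (mod 143).
Squaring chain: 113; never reaches −1, so base 3 is a Miller–Rabin witness that 143 is composite.

113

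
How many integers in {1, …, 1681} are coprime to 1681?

1640

Factor: 1681 = 41^2.
φ(1681) = 41^1·(41−1) = 1640.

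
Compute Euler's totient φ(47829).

31376

Factor: 47829 = 3 · 107 · 149.
φ(47829) = (3−1) · (107−1) · (149−1) = 2 · 106 · 148 = 31376.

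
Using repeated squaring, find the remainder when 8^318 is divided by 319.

8^1 ≡ 8 (mod 319)
8^2 ≡ 8^2 = 64 ≡ 64 (mod 319)
8^4 ≡ 64^2 = 4096 ≡ 268 (mod 319)
8^8 ≡ 268^2 = 71824 ≡ 49 (mod 319)
8^16 ≡ 49^2 = 2401 ≡ 168 (mod 319)
8^32 ≡ 168^2 = 28224 ≡ 152 (mod 319)
8^64 ≡ 152^2 = 23104 ≡ 136 (mod 319)
8^128 ≡ 136^2 = 18496 ≡ 313 (mod 319)
8^256 ≡ 313^2 = 97969 ≡ 36 (mod 319)
318 = 256 + 32 + 16 + 8 + 4 + 2 in binary powers of 2.
So 8^318 ≡ 36 · 152 · 168 · 49 · 268 · 64 ≡ 236 (mod 319).
Since 236 ≠ 1, base 8 is a Fermat witness: 319 is composite.

236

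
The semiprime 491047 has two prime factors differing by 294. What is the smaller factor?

Since p = q + 294, we have 491047 = q(q + 294), so q² + 294q − 491047 = 0.
Discriminant: 294² + 4·491047 = 86436 + 1964188 = 2050624; √2050624 = 1432.
q = (−294 + 1432)/2 = 569, and p = q + 294 = 863.
Check: 569 · 863 = 491047.

569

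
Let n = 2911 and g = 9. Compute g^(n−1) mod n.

2746

9^1 ≡ 9 (mod 2911)
9^2 ≡ 9^2 = 81 ≡ 81 (mod 2911)
9^4 ≡ 81^2 = 6561 ≡ 739 (mod 2911)
9^8 ≡ 739^2 = 546121 ≡ 1764 (mod 2911)
9^16 ≡ 1764^2 = 3111696 ≡ 2748 (mod 2911)
9^32 ≡ 2748^2 = 7551504 ≡ 370 (mod 2911)
9^64 ≡ 370^2 = 136900 ≡ 83 (mod 2911)
9^128 ≡ 83^2 = 6889 ≡ 1067 (mod 2911)
9^256 ≡ 1067^2 = 1138489 ≡ 288 (mod 2911)
9^512 ≡ 288^2 = 82944 ≡ 1436 (mod 2911)
9^1024 ≡ 1436^2 = 2062096 ≡ 1108 (mod 2911)
9^2048 ≡ 1108^2 = 1227664 ≡ 2133 (mod 2911)
2910 = 2048 + 512 + 256 + 64 + 16 + 8 + 4 + 2 in binary powers of 2.
So 9^2910 ≡ 2133 · 1436 · 288 · 83 · 2748 · 1764 · 739 · 81 ≡ 2746 (mod 2911).
Since 2746 ≠ 1, base 9 is a Fermat witness: 2911 is composite.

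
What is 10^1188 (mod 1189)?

426

10^1 ≡ 10 (mod 1189)
10^2 ≡ 10^2 = 100 ≡ 100 (mod 1189)
10^4 ≡ 100^2 = 10000 ≡ 488 (mod 1189)
10^8 ≡ 488^2 = 238144 ≡ 344 (mod 1189)
10^16 ≡ 344^2 = 118336 ≡ 625 (mod 1189)
10^32 ≡ 625^2 = 390625 ≡ 633 (mod 1189)
10^64 ≡ 633^2 = 400689 ≡ 1185 (mod 1189)
10^128 ≡ 1185^2 = 1404225 ≡ 16 (mod 1189)
10^256 ≡ 16^2 = 256 ≡ 256 (mod 1189)
10^512 ≡ 256^2 = 65536 ≡ 141 (mod 1189)
10^1024 ≡ 141^2 = 19881 ≡ 857 (mod 1189)
1188 = 1024 + 128 + 32 + 4 in binary powers of 2.
So 10^1188 ≡ 857 · 16 · 633 · 488 ≡ 426 (mod 1189).
Since 426 ≠ 1, base 10 is a Fermat witness: 1189 is composite.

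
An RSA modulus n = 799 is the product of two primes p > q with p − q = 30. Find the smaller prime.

Since p = q + 30, we have 799 = q(q + 30), so q² + 30q − 799 = 0.
Discriminant: 30² + 4·799 = 900 + 3196 = 4096; √4096 = 64.
q = (−30 + 64)/2 = 17, and p = q + 30 = 47.
Check: 17 · 47 = 799.

17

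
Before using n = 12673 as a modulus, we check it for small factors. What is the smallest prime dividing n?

12673 is odd.
Digit sum 19, not divisible by 3.
Ends in 3: not divisible by 5.
7: 12673 = 7·1810 + 3
11: 12673 = 11·1152 + 1
13: 12673 = 13·974 + 11
17: 12673 = 17·745 + 8
19: 12673 = 19·667

19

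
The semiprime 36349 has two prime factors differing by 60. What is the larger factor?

223

Since p = q + 60, we have 36349 = q(q + 60), so q² + 60q − 36349 = 0.
Discriminant: 60² + 4·36349 = 3600 + 145396 = 148996; √148996 = 386.
q = (−60 + 386)/2 = 163, and p = q + 60 = 223.
Check: 163 · 223 = 36349.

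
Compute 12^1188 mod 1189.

12^1 ≡ 12 (mod 1189)
12^2 ≡ 12^2 = 144 ≡ 144 (mod 1189)
12^4 ≡ 144^2 = 20736 ≡ 523 (mod 1189)
12^8 ≡ 523^2 = 273529 ≡ 59 (mod 1189)
12^16 ≡ 59^2 = 3481 ≡ 1103 (mod 1189)
12^32 ≡ 1103^2 = 1216609 ≡ 262 (mod 1189)
12^64 ≡ 262^2 = 68644 ≡ 871 (mod 1189)
12^128 ≡ 871^2 = 758641 ≡ 59 (mod 1189)
12^256 ≡ 59^2 = 3481 ≡ 1103 (mod 1189)
12^512 ≡ 1103^2 = 1216609 ≡ 262 (mod 1189)
12^1024 ≡ 262^2 = 68644 ≡ 871 (mod 1189)
1188 = 1024 + 128 + 32 + 4 in binary powers of 2.
So 12^1188 ≡ 871 · 59 · 262 · 523 ≡ 146 (mod 1189).
Since 146 ≠ 1, base 12 is a Fermat witness: 1189 is composite.

146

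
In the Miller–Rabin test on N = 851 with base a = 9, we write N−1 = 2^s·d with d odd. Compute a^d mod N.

303

851 − 1 = 850 = 2^1 · 425, so d = 425.
9^1 ≡ 9 (mod 851)
9^2 ≡ 9^2 = 81 ≡ 81 (mod 851)
9^4 ≡ 81^2 = 6561 ≡ 604 (mod 851)
9^8 ≡ 604^2 = 364816 ≡ 588 (mod 851)
9^16 ≡ 588^2 = 345744 ≡ 238 (mod 851)
9^32 ≡ 238^2 = 56644 ≡ 478 (mod 851)
9^64 ≡ 478^2 = 228484 ≡ 416 (mod 851)
9^128 ≡ 416^2 = 173056 ≡ 303 (mod 851)
9^256 ≡ 303^2 = 91809 ≡ 752 (mod 851)
425 = 256 + 128 + 32 + 8 + 1 in binary powers of 2.
So 9^425 ≡ 752 · 303 · 478 · 588 · 9 ≡ 303 (mod 851).
Squaring chain: 303; never reaches −1, so base 9 is a Miller–Rabin witness that 851 is composite.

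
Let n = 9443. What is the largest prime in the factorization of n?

9443 = 7 · 1349
1349 = 19 · 71
71 is prime.
So 9443 = 7 · 19 · 71; the largest prime factor is 71.

71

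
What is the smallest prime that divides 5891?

5891 is odd.
Digit sum 23, not divisible by 3.
Ends in 1: not divisible by 5.
7: 5891 = 7·841 + 4
11: 5891 = 11·535 + 6
13: 5891 = 13·453 + 2
17: 5891 = 17·346 + 9
19: 5891 = 19·310 + 1
23: 5891 = 23·256 + 3
29: 5891 = 29·203 + 4
31: 5891 = 31·190 + 1
37: 5891 = 37·159 + 8
41: 5891 = 41·143 + 28
43: 5891 = 43·137

43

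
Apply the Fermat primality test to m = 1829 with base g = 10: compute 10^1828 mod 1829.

226

10^1 ≡ 10 (mod 1829)
10^2 ≡ 10^2 = 100 ≡ 100 (mod 1829)
10^4 ≡ 100^2 = 10000 ≡ 855 (mod 1829)
10^8 ≡ 855^2 = 731025 ≡ 1254 (mod 1829)
10^16 ≡ 1254^2 = 1572516 ≡ 1405 (mod 1829)
10^32 ≡ 1405^2 = 1974025 ≡ 534 (mod 1829)
10^64 ≡ 534^2 = 285156 ≡ 1661 (mod 1829)
10^128 ≡ 1661^2 = 2758921 ≡ 789 (mod 1829)
10^256 ≡ 789^2 = 622521 ≡ 661 (mod 1829)
10^512 ≡ 661^2 = 436921 ≡ 1619 (mod 1829)
10^1024 ≡ 1619^2 = 2621161 ≡ 204 (mod 1829)
1828 = 1024 + 512 + 256 + 32 + 4 in binary powers of 2.
So 10^1828 ≡ 204 · 1619 · 661 · 534 · 855 ≡ 226 (mod 1829).
Since 226 ≠ 1, base 10 is a Fermat witness: 1829 is composite.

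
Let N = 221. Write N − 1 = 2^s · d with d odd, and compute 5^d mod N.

112

221 − 1 = 220 = 2^2 · 55, so d = 55.
5^1 ≡ 5 (mod 221)
5^2 ≡ 5^2 = 25 ≡ 25 (mod 221)
5^4 ≡ 25^2 = 625 ≡ 183 (mod 221)
5^8 ≡ 183^2 = 33489 ≡ 118 (mod 221)
5^16 ≡ 118^2 = 13924 ≡ 1 (mod 221)
5^32 ≡ 1^2 = 1 ≡ 1 (mod 221)
55 = 32 + 16 + 4 + 2 + 1 in binary powers of 2.
So 5^55 ≡ 1 · 1 · 183 · 25 · 5 ≡ 112 (mod 221).
Squaring chain: 112 → 168; never reaches −1, so base 5 is a Miller–Rabin witness that 221 is composite.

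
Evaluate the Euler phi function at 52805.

Factor: 52805 = 5 · 59 · 179.
φ(52805) = (5−1) · (59−1) · (179−1) = 4 · 58 · 178 = 41296.

41296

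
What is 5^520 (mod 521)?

1

5^1 ≡ 5 (mod 521)
5^2 ≡ 5^2 = 25 ≡ 25 (mod 521)
5^4 ≡ 25^2 = 625 ≡ 104 (mod 521)
5^8 ≡ 104^2 = 10816 ≡ 396 (mod 521)
5^16 ≡ 396^2 = 156816 ≡ 516 (mod 521)
5^32 ≡ 516^2 = 266256 ≡ 25 (mod 521)
5^64 ≡ 25^2 = 625 ≡ 104 (mod 521)
5^128 ≡ 104^2 = 10816 ≡ 396 (mod 521)
5^256 ≡ 396^2 = 156816 ≡ 516 (mod 521)
5^512 ≡ 516^2 = 266256 ≡ 25 (mod 521)
520 = 512 + 8 in binary powers of 2.
So 5^520 ≡ 25 · 396 ≡ 1 (mod 521).
Since the result is 1, base 5 gives no evidence that 521 is composite.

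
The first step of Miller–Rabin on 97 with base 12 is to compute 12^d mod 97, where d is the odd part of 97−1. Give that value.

79

97 − 1 = 96 = 2^5 · 3, so d = 3.
12^1 ≡ 12 (mod 97)
12^2 ≡ 12^2 = 144 ≡ 47 (mod 97)
3 = 2 + 1 in binary powers of 2.
So 12^3 ≡ 47 · 12 ≡ 79 (mod 97).
Squaring chain: 79 → 33 → 22 → 96 → 1; reaches −1, so base 12 does not prove 97 composite.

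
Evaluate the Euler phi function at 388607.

Factor: 388607 = 19 · 113 · 181.
φ(388607) = (19−1) · (113−1) · (181−1) = 18 · 112 · 180 = 362880.

362880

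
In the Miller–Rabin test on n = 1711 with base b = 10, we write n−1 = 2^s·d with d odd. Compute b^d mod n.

396

1711 − 1 = 1710 = 2^1 · 855, so d = 855.
10^1 ≡ 10 (mod 1711)
10^2 ≡ 10^2 = 100 ≡ 100 (mod 1711)
10^4 ≡ 100^2 = 10000 ≡ 1445 (mod 1711)
10^8 ≡ 1445^2 = 2088025 ≡ 605 (mod 1711)
10^16 ≡ 605^2 = 366025 ≡ 1582 (mod 1711)
10^32 ≡ 1582^2 = 2502724 ≡ 1242 (mod 1711)
10^64 ≡ 1242^2 = 1542564 ≡ 953 (mod 1711)
10^128 ≡ 953^2 = 908209 ≡ 1379 (mod 1711)
10^256 ≡ 1379^2 = 1901641 ≡ 720 (mod 1711)
10^512 ≡ 720^2 = 518400 ≡ 1678 (mod 1711)
855 = 512 + 256 + 64 + 16 + 4 + 2 + 1 in binary powers of 2.
So 10^855 ≡ 1678 · 720 · 953 · 1582 · 1445 · 100 · 10 ≡ 396 (mod 1711).
Squaring chain: 396; never reaches −1, so base 10 is a Miller–Rabin witness that 1711 is composite.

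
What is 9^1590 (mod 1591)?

269

9^1 ≡ 9 (mod 1591)
9^2 ≡ 9^2 = 81 ≡ 81 (mod 1591)
9^4 ≡ 81^2 = 6561 ≡ 197 (mod 1591)
9^8 ≡ 197^2 = 38809 ≡ 625 (mod 1591)
9^16 ≡ 625^2 = 390625 ≡ 830 (mod 1591)
9^32 ≡ 830^2 = 688900 ≡ 1588 (mod 1591)
9^64 ≡ 1588^2 = 2521744 ≡ 9 (mod 1591)
9^128 ≡ 9^2 = 81 ≡ 81 (mod 1591)
9^256 ≡ 81^2 = 6561 ≡ 197 (mod 1591)
9^512 ≡ 197^2 = 38809 ≡ 625 (mod 1591)
9^1024 ≡ 625^2 = 390625 ≡ 830 (mod 1591)
1590 = 1024 + 512 + 32 + 16 + 4 + 2 in binary powers of 2.
So 9^1590 ≡ 830 · 625 · 1588 · 830 · 197 · 81 ≡ 269 (mod 1591).
Since 269 ≠ 1, base 9 is a Fermat witness: 1591 is composite.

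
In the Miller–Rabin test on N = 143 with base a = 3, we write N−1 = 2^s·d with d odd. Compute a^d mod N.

113

143 − 1 = 142 = 2^1 · 71, so d = 71.
3^1 ≡ 3 (mod 143)
3^2 ≡ 3^2 = 9 ≡ 9 (mod 143)
3^4 ≡ 9^2 = 81 ≡ 81 (mod 143)
3^8 ≡ 81^2 = 6561 ≡ 126 (mod 143)
3^16 ≡ 126^2 = 15876 ≡ 3 (mod 143)
3^32 ≡ 3^2 = 9 ≡ 9 (mod 143)
3^64 ≡ 9^2 = 81 ≡ 81 (mod 143)
71 = 64 + 4 + 2 + 1 in binary powers of 2.
So 3^71 ≡ 81 · 81 · 9 · 3 ≡ 113 (mod 143).
Squaring chain: 113; never reaches −1, so base 3 is a Miller–Rabin witness that 143 is composite.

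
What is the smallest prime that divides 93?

3

93 is odd.
Digit sum 12, divisible by 3.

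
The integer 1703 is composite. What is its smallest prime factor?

1703 is odd.
Digit sum 11, not divisible by 3.
Ends in 3: not divisible by 5.
7: 1703 = 7·243 + 2
11: 1703 = 11·154 + 9
13: 1703 = 13·131

13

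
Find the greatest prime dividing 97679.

97

97679 = 19 · 5141
5141 = 53 · 97
97 is prime.
So 97679 = 19 · 53 · 97; the largest prime factor is 97.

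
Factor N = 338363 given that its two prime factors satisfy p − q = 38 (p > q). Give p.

601

Since p = q + 38, we have 338363 = q(q + 38), so q² + 38q − 338363 = 0.
Discriminant: 38² + 4·338363 = 1444 + 1353452 = 1354896; √1354896 = 1164.
q = (−38 + 1164)/2 = 563, and p = q + 38 = 601.
Check: 563 · 601 = 338363.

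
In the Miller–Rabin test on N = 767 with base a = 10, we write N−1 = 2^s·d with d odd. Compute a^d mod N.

767 − 1 = 766 = 2^1 · 383, so d = 383.
10^1 ≡ 10 (mod 767)
10^2 ≡ 10^2 = 100 ≡ 100 (mod 767)
10^4 ≡ 100^2 = 10000 ≡ 29 (mod 767)
10^8 ≡ 29^2 = 841 ≡ 74 (mod 767)
10^16 ≡ 74^2 = 5476 ≡ 107 (mod 767)
10^32 ≡ 107^2 = 11449 ≡ 711 (mod 767)
10^64 ≡ 711^2 = 505521 ≡ 68 (mod 767)
10^128 ≡ 68^2 = 4624 ≡ 22 (mod 767)
10^256 ≡ 22^2 = 484 ≡ 484 (mod 767)
383 = 256 + 64 + 32 + 16 + 8 + 4 + 2 + 1 in binary powers of 2.
So 10^383 ≡ 484 · 68 · 711 · 107 · 74 · 29 · 100 · 10 ≡ 758 (mod 767).
Squaring chain: 758; never reaches −1, so base 10 is a Miller–Rabin witness that 767 is composite.

758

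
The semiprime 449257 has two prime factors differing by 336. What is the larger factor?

Since p = q + 336, we have 449257 = q(q + 336), so q² + 336q − 449257 = 0.
Discriminant: 336² + 4·449257 = 112896 + 1797028 = 1909924; √1909924 = 1382.
q = (−336 + 1382)/2 = 523, and p = q + 336 = 859.
Check: 523 · 859 = 449257.

859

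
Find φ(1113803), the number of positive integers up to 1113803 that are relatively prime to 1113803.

1064448

Factor: 1113803 = 29 · 193 · 199.
φ(1113803) = (29−1) · (193−1) · (199−1) = 28 · 192 · 198 = 1064448.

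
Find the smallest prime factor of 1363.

29

1363 is odd.
Digit sum 13, not divisible by 3.
Ends in 3: not divisible by 5.
7: 1363 = 7·194 + 5
11: 1363 = 11·123 + 10
13: 1363 = 13·104 + 11
17: 1363 = 17·80 + 3
19: 1363 = 19·71 + 14
23: 1363 = 23·59 + 6
29: 1363 = 29·47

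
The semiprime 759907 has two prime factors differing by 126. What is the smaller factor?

Since p = q + 126, we have 759907 = q(q + 126), so q² + 126q − 759907 = 0.
Discriminant: 126² + 4·759907 = 15876 + 3039628 = 3055504; √3055504 = 1748.
q = (−126 + 1748)/2 = 811, and p = q + 126 = 937.
Check: 811 · 937 = 759907.

811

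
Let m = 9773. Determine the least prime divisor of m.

29

9773 is odd.
Digit sum 26, not divisible by 3.
Ends in 3: not divisible by 5.
7: 9773 = 7·1396 + 1
11: 9773 = 11·888 + 5
13: 9773 = 13·751 + 10
17: 9773 = 17·574 + 15
19: 9773 = 19·514 + 7
23: 9773 = 23·424 + 21
29: 9773 = 29·337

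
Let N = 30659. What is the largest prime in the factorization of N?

43

30659 = 23 · 1333
1333 = 31 · 43
43 is prime.
So 30659 = 23 · 31 · 43; the largest prime factor is 43.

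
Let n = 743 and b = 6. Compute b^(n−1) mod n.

6^1 ≡ 6 (mod 743)
6^2 ≡ 6^2 = 36 ≡ 36 (mod 743)
6^4 ≡ 36^2 = 1296 ≡ 553 (mod 743)
6^8 ≡ 553^2 = 305809 ≡ 436 (mod 743)
6^16 ≡ 436^2 = 190096 ≡ 631 (mod 743)
6^32 ≡ 631^2 = 398161 ≡ 656 (mod 743)
6^64 ≡ 656^2 = 430336 ≡ 139 (mod 743)
6^128 ≡ 139^2 = 19321 ≡ 3 (mod 743)
6^256 ≡ 3^2 = 9 ≡ 9 (mod 743)
6^512 ≡ 9^2 = 81 ≡ 81 (mod 743)
742 = 512 + 128 + 64 + 32 + 4 + 2 in binary powers of 2.
So 6^742 ≡ 81 · 3 · 139 · 656 · 553 · 36 ≡ 1 (mod 743).
Since the result is 1, base 6 gives no evidence that 743 is composite.

1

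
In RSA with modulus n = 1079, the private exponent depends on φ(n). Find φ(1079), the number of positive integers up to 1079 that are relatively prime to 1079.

984

Factor: 1079 = 13 · 83.
φ(1079) = (13−1) · (83−1) = 12 · 82 = 984.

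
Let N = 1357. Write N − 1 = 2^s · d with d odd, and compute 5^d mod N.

724

1357 − 1 = 1356 = 2^2 · 339, so d = 339.
5^1 ≡ 5 (mod 1357)
5^2 ≡ 5^2 = 25 ≡ 25 (mod 1357)
5^4 ≡ 25^2 = 625 ≡ 625 (mod 1357)
5^8 ≡ 625^2 = 390625 ≡ 1166 (mod 1357)
5^16 ≡ 1166^2 = 1359556 ≡ 1199 (mod 1357)
5^32 ≡ 1199^2 = 1437601 ≡ 538 (mod 1357)
5^64 ≡ 538^2 = 289444 ≡ 403 (mod 1357)
5^128 ≡ 403^2 = 162409 ≡ 926 (mod 1357)
5^256 ≡ 926^2 = 857476 ≡ 1209 (mod 1357)
339 = 256 + 64 + 16 + 2 + 1 in binary powers of 2.
So 5^339 ≡ 1209 · 403 · 1199 · 25 · 5 ≡ 724 (mod 1357).
Squaring chain: 724 → 374; never reaches −1, so base 5 is a Miller–Rabin witness that 1357 is composite.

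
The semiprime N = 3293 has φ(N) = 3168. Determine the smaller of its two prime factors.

φ(n) = (p−1)(q−1) = n − (p+q) + 1, so p + q = 3293 − 3168 + 1 = 126.
p and q are the roots of t² − 126t + 3293 = 0.
Discriminant: 126² − 4·3293 = 15876 − 13172 = 2704; √2704 = 52.
q = (126 − 52)/2 = 37, p = (126 + 52)/2 = 89.
Check: 37 · 89 = 3293.

37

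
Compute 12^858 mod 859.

12^1 ≡ 12 (mod 859)
12^2 ≡ 12^2 = 144 ≡ 144 (mod 859)
12^4 ≡ 144^2 = 20736 ≡ 120 (mod 859)
12^8 ≡ 120^2 = 14400 ≡ 656 (mod 859)
12^16 ≡ 656^2 = 430336 ≡ 836 (mod 859)
12^32 ≡ 836^2 = 698896 ≡ 529 (mod 859)
12^64 ≡ 529^2 = 279841 ≡ 666 (mod 859)
12^128 ≡ 666^2 = 443556 ≡ 312 (mod 859)
12^256 ≡ 312^2 = 97344 ≡ 277 (mod 859)
12^512 ≡ 277^2 = 76729 ≡ 278 (mod 859)
858 = 512 + 256 + 64 + 16 + 8 + 2 in binary powers of 2.
So 12^858 ≡ 278 · 277 · 666 · 836 · 656 · 144 ≡ 1 (mod 859).
Since the result is 1, base 12 gives no evidence that 859 is composite.

1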